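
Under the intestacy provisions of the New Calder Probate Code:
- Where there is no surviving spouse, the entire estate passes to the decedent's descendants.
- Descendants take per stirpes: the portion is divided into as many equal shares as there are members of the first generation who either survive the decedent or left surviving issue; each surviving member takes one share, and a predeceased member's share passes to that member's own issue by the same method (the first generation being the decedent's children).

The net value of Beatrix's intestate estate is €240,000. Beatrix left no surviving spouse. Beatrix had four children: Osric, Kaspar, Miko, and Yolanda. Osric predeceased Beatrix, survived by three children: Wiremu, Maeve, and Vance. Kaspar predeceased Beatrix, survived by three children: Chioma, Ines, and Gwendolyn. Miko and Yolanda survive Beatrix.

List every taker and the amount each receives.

Wiremu: €20,000; Maeve: €20,000; Vance: €20,000; Chioma: €20,000; Ines: €20,000; Gwendolyn: €20,000; Miko: €60,000; Yolanda: €60,000

The entire €240,000 passes to the descendants.
That amount (€240,000) is divided into 4 shares of €60,000: Miko and Yolanda each take €60,000; Osric's €60,000 share passes to Osric's issue; Kaspar's €60,000 share passes to Kaspar's issue.
Osric's share (€60,000) is divided into 3 shares of €20,000: Wiremu, Maeve, and Vance each take €20,000.
Kaspar's share (€60,000) is divided into 3 shares of €20,000: Chioma, Ines, and Gwendolyn each take €20,000.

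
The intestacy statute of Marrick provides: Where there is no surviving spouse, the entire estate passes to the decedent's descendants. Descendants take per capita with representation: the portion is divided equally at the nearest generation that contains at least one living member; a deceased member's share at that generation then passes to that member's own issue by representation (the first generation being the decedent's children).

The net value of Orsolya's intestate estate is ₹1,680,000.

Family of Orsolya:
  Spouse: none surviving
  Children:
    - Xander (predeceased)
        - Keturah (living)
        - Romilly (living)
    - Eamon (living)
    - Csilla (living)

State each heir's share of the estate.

The entire ₹1,680,000 passes to the descendants.
That amount (₹1,680,000) is divided into 3 shares of ₹560,000: Eamon and Csilla each take ₹560,000; Xander's ₹560,000 share passes to Xander's issue.
Xander's share (₹560,000) is divided into 2 shares of ₹280,000: Keturah and Romilly each take ₹280,000.

Keturah: ₹280,000; Romilly: ₹280,000; Eamon: ₹560,000; Csilla: ₹560,000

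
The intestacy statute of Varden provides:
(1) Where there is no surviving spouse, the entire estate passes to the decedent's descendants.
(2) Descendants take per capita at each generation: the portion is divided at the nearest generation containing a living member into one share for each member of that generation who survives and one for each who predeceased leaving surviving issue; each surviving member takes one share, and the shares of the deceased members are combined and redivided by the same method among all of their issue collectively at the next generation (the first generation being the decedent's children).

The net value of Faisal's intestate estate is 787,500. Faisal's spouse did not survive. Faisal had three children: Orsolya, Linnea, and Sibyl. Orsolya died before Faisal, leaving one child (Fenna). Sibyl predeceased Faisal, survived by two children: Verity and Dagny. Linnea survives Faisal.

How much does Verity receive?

Verity receives 175,000.

The entire 787,500 passes to the descendants.
That amount (787,500) is divided at the children's generation into 3 shares of 262,500. Linnea takes 262,500. The 2 shares of the deceased (Orsolya and Sibyl) are combined into a pool of 525,000.
That pool (525,000) is divided at the grandchildren's generation equally among Fenna, Verity, and Dagny: 175,000 each.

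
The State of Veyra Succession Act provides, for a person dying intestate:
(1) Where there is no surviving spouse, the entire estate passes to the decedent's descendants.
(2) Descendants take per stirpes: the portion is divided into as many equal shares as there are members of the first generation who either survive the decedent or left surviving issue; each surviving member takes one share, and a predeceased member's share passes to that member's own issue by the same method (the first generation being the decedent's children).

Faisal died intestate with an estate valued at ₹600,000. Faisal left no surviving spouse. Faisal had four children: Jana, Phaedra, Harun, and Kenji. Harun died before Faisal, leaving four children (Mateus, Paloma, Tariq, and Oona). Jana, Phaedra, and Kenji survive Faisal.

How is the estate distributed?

Jana: ₹150,000; Phaedra: ₹150,000; Mateus: ₹37,500; Paloma: ₹37,500; Tariq: ₹37,500; Oona: ₹37,500; Kenji: ₹150,000

The entire ₹600,000 passes to the descendants.
That amount (₹600,000) is divided into 4 shares of ₹150,000: Jana, Phaedra, and Kenji each take ₹150,000; Harun's ₹150,000 share passes to Harun's issue.
Harun's share (₹150,000) is divided into 4 shares of ₹37,500: Mateus, Paloma, Tariq, and Oona each take ₹37,500.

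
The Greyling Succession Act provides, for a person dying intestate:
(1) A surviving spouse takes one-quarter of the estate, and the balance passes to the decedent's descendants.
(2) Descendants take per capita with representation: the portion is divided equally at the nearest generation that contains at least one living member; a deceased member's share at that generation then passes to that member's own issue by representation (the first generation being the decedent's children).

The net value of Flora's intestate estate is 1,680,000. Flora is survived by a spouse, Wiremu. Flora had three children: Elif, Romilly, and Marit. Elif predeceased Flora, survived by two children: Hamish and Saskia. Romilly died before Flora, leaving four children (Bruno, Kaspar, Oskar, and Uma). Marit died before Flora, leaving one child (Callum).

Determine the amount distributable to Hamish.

Hamish receives 180,000.

Wiremu takes one-quarter of 1,680,000 = 420,000. The remaining 1,260,000 passes to the descendants.
No child survives, so the initial division is made at the grandchildren's generation.
The descendants' portion (1,260,000) is divided into 7 shares of 180,000: Hamish, Saskia, Bruno, Kaspar, Oskar, Uma, and Callum each take 180,000.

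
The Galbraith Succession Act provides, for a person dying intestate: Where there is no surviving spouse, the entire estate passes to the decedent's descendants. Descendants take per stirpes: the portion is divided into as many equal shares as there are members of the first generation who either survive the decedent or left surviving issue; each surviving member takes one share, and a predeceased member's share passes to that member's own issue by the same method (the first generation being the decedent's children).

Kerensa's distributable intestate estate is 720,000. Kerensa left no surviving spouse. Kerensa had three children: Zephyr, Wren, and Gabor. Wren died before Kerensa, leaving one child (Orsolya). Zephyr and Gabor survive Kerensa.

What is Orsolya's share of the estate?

Orsolya receives 240,000.

The entire 720,000 passes to the descendants.
That amount (720,000) is divided into 3 shares of 240,000: Zephyr and Gabor each take 240,000; Wren's 240,000 share passes to Wren's issue.
Wren's share (240,000) passes entirely to Orsolya.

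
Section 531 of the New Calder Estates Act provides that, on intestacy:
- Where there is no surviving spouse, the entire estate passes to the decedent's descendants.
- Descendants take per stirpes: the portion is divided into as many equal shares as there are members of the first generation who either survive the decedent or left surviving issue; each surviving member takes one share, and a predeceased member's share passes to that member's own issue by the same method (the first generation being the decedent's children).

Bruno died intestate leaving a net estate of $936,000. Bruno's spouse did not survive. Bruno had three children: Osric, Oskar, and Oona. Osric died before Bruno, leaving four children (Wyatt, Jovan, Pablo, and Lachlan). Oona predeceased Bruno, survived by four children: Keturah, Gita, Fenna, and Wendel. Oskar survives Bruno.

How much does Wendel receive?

Wendel receives $78,000.

The entire $936,000 passes to the descendants.
That amount ($936,000) is divided into 3 shares of $312,000: Oskar takes $312,000; Osric's $312,000 share passes to Osric's issue; Oona's $312,000 share passes to Oona's issue.
Osric's share ($312,000) is divided into 4 shares of $78,000: Wyatt, Jovan, Pablo, and Lachlan each take $78,000.
Oona's share ($312,000) is divided into 4 shares of $78,000: Keturah, Gita, Fenna, and Wendel each take $78,000.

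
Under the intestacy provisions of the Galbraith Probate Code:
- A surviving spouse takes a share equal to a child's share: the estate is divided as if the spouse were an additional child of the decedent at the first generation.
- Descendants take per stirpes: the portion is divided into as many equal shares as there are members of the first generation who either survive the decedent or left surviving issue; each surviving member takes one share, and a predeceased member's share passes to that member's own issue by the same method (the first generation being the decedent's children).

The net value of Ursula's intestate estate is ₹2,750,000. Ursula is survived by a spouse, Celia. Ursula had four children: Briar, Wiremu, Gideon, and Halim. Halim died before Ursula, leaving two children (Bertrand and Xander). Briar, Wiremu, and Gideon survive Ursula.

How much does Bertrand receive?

Bertrand receives ₹275,000.

The spouse counts as an additional share at the children's level, so there are 5 primary shares of ₹550,000. Celia takes one such share (₹550,000).
The children's combined portion (₹2,200,000) is divided into 4 shares of ₹550,000: Briar, Wiremu, and Gideon each take ₹550,000; Halim's ₹550,000 share passes to Halim's issue.
Halim's share (₹550,000) is divided into 2 shares of ₹275,000: Bertrand and Xander each take ₹275,000.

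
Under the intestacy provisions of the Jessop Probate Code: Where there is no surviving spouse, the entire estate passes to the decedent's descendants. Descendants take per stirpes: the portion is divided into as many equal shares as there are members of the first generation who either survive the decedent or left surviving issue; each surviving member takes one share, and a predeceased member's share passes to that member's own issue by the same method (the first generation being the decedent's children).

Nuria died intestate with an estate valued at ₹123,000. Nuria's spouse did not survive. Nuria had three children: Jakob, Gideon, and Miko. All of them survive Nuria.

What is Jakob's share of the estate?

The entire ₹123,000 passes to the descendants.
That amount (₹123,000) is divided into 3 shares of ₹41,000: Jakob, Gideon, and Miko each take ₹41,000.

Jakob receives ₹41,000.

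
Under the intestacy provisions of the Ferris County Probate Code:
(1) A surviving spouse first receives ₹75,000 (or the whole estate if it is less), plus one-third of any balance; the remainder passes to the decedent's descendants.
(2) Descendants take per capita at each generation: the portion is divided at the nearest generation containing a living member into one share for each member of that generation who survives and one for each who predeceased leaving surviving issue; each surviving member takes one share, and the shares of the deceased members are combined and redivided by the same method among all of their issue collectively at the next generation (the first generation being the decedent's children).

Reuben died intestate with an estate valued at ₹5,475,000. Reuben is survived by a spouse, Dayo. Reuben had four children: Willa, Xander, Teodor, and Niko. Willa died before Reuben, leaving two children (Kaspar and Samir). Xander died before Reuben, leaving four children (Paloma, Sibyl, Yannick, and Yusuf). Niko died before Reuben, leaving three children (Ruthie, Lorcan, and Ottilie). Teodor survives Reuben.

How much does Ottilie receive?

Dayo first takes ₹75,000, leaving a balance of ₹5,400,000. Dayo then takes one-third of the balance (₹1,800,000), for a total of ₹1,875,000. The remaining ₹3,600,000 passes to the descendants.
The descendants' portion (₹3,600,000) is divided at the children's generation into 4 shares of ₹900,000. Teodor takes ₹900,000. The 3 shares of the deceased (Willa, Xander, and Niko) are combined into a pool of ₹2,700,000.
That pool (₹2,700,000) is divided at the grandchildren's generation equally among Kaspar, Samir, Paloma, Sibyl, Yannick, Yusuf, Ruthie, Lorcan, and Ottilie: ₹300,000 each.

Ottilie receives ₹300,000.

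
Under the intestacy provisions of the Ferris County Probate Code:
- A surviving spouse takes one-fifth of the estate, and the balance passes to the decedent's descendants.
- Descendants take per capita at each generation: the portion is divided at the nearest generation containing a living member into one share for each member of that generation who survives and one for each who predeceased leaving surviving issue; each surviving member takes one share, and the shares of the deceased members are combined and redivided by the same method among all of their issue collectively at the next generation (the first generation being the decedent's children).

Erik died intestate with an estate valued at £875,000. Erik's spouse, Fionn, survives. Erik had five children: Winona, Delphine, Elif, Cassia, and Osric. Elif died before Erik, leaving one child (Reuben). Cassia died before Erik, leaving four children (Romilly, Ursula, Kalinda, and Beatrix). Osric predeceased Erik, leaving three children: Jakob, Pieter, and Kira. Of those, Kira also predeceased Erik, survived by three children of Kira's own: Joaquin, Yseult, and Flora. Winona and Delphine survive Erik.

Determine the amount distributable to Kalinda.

Fionn takes one-fifth of £875,000 = £175,000. The remaining £700,000 passes to the descendants.
The descendants' portion (£700,000) is divided at the children's generation into 5 shares of £140,000. Winona and Delphine each take £140,000. The 3 shares of the deceased (Elif, Cassia, and Osric) are combined into a pool of £420,000.
That pool (£420,000) is divided at the grandchildren's generation into 8 shares of £52,500. Reuben, Romilly, Ursula, Kalinda, Beatrix, Jakob, and Pieter each take £52,500. The remaining share for the deceased Kira (£52,500) is carried to the next generation.
That pool (£52,500) is divided at the great-grandchildren's generation equally among Joaquin, Yseult, and Flora: £17,500 each.

Kalinda receives £52,500.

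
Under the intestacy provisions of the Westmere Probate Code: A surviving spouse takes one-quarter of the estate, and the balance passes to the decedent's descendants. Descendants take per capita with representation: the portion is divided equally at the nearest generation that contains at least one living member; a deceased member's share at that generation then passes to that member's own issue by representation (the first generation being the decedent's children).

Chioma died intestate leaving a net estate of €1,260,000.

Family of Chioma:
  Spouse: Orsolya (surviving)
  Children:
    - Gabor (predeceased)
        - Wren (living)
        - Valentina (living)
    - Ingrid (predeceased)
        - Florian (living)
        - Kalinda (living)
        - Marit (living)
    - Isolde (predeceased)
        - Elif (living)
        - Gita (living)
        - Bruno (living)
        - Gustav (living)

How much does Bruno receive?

Orsolya takes one-quarter of €1,260,000 = €315,000. The remaining €945,000 passes to the descendants.
No child survives, so the initial division is made at the grandchildren's generation.
The descendants' portion (€945,000) is divided into 9 shares of €105,000: Wren, Valentina, Florian, Kalinda, Marit, Elif, Gita, Bruno, and Gustav each take €105,000.

Bruno receives €105,000.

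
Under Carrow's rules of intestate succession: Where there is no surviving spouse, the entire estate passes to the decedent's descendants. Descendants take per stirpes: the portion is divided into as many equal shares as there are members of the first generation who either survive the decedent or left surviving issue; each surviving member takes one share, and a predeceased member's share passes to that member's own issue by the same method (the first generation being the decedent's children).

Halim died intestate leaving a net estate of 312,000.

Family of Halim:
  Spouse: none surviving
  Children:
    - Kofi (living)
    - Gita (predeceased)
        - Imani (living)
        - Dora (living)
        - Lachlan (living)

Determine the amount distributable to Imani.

Imani receives 52,000.

The entire 312,000 passes to the descendants.
That amount (312,000) is divided into 2 shares of 156,000: Kofi takes 156,000; Gita's 156,000 share passes to Gita's issue.
Gita's share (156,000) is divided into 3 shares of 52,000: Imani, Dora, and Lachlan each take 52,000.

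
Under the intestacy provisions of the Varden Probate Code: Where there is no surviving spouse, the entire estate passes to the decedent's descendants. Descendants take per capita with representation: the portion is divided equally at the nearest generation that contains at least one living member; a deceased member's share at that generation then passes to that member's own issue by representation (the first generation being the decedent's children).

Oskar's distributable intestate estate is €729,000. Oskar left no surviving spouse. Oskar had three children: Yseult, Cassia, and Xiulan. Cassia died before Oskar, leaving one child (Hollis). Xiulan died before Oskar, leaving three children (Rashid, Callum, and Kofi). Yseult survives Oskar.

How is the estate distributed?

Yseult: €243,000; Hollis: €243,000; Rashid: €81,000; Callum: €81,000; Kofi: €81,000

The entire €729,000 passes to the descendants.
That amount (€729,000) is divided into 3 shares of €243,000: Yseult takes €243,000; Cassia's €243,000 share passes to Cassia's issue; Xiulan's €243,000 share passes to Xiulan's issue.
Cassia's share (€243,000) passes entirely to Hollis.
Xiulan's share (€243,000) is divided into 3 shares of €81,000: Rashid, Callum, and Kofi each take €81,000.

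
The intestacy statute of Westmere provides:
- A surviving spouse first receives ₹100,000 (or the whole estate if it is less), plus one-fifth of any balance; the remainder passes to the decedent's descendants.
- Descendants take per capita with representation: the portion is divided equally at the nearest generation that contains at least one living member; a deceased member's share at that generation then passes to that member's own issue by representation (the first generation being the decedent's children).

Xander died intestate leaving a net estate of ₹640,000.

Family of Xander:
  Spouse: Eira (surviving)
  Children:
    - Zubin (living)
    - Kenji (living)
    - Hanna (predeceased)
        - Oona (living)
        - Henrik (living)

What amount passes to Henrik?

Henrik receives ₹72,000.

Eira first takes ₹100,000, leaving a balance of ₹540,000. Eira then takes one-fifth of the balance (₹108,000), for a total of ₹208,000. The remaining ₹432,000 passes to the descendants.
The descendants' portion (₹432,000) is divided into 3 shares of ₹144,000: Zubin and Kenji each take ₹144,000; Hanna's ₹144,000 share passes to Hanna's issue.
Hanna's share (₹144,000) is divided into 2 shares of ₹72,000: Oona and Henrik each take ₹72,000.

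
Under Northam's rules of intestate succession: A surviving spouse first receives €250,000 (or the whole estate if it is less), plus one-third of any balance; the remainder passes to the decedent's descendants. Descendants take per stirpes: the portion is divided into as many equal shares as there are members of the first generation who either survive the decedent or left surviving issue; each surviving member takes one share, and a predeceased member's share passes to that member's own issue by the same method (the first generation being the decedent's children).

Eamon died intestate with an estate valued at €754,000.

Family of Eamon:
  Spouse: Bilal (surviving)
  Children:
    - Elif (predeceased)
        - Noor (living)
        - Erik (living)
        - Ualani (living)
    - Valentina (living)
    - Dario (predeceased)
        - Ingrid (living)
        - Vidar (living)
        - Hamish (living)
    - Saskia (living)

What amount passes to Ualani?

Ualani receives €28,000.

Bilal first takes €250,000, leaving a balance of €504,000. Bilal then takes one-third of the balance (€168,000), for a total of €418,000. The remaining €336,000 passes to the descendants.
The descendants' portion (€336,000) is divided into 4 shares of €84,000: Valentina and Saskia each take €84,000; Elif's €84,000 share passes to Elif's issue; Dario's €84,000 share passes to Dario's issue.
Elif's share (€84,000) is divided into 3 shares of €28,000: Noor, Erik, and Ualani each take €28,000.
Dario's share (€84,000) is divided into 3 shares of €28,000: Ingrid, Vidar, and Hamish each take €28,000.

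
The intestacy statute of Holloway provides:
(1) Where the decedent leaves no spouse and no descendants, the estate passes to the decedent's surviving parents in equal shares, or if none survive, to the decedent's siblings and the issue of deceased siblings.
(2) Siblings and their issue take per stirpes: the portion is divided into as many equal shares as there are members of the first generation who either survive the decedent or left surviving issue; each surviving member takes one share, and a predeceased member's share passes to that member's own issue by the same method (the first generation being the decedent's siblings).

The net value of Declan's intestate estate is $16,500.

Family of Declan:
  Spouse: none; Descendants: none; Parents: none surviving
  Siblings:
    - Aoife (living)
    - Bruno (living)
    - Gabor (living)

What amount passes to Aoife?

The entire $16,500 passes to the siblings and their issue.
That amount ($16,500) is divided into 3 shares of $5,500: Aoife, Bruno, and Gabor each take $5,500.

Aoife receives $5,500.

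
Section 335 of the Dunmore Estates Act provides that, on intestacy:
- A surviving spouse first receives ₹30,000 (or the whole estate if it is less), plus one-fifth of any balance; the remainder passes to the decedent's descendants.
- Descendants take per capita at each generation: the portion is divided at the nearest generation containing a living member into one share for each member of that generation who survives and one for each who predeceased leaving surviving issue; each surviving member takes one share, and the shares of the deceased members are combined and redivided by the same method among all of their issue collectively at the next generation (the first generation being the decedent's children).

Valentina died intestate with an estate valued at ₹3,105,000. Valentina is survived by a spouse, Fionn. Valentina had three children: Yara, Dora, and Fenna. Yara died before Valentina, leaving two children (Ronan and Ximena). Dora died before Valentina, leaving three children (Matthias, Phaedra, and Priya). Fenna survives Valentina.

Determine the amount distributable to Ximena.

Ximena receives ₹328,000.

Fionn first takes ₹30,000, leaving a balance of ₹3,075,000. Fionn then takes one-fifth of the balance (₹615,000), for a total of ₹645,000. The remaining ₹2,460,000 passes to the descendants.
The descendants' portion (₹2,460,000) is divided at the children's generation into 3 shares of ₹820,000. Fenna takes ₹820,000. The 2 shares of the deceased (Yara and Dora) are combined into a pool of ₹1,640,000.
That pool (₹1,640,000) is divided at the grandchildren's generation equally among Ronan, Ximena, Matthias, Phaedra, and Priya: ₹328,000 each.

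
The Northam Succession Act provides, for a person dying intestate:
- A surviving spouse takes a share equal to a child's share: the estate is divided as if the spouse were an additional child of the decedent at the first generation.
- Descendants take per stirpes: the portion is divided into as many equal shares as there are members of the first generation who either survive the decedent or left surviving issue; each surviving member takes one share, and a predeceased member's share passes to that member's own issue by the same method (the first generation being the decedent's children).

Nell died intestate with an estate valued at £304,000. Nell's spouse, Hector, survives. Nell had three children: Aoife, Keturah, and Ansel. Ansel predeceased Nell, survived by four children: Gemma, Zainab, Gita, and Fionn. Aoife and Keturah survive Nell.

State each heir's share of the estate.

The spouse counts as an additional share at the children's level, so there are 4 primary shares of £76,000. Hector takes one such share (£76,000).
The children's combined portion (£228,000) is divided into 3 shares of £76,000: Aoife and Keturah each take £76,000; Ansel's £76,000 share passes to Ansel's issue.
Ansel's share (£76,000) is divided into 4 shares of £19,000: Gemma, Zainab, Gita, and Fionn each take £19,000.

Hector: £76,000; Aoife: £76,000; Keturah: £76,000; Gemma: £19,000; Zainab: £19,000; Gita: £19,000; Fionn: £19,000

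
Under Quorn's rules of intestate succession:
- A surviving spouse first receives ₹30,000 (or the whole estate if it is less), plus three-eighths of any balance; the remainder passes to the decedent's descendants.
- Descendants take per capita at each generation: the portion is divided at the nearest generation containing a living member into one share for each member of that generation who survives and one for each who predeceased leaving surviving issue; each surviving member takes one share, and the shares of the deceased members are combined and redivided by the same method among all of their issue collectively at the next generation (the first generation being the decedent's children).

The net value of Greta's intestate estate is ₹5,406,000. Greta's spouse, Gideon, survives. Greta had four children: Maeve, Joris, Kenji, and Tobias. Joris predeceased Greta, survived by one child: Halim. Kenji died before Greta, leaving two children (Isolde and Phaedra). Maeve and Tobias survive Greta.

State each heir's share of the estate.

Gideon: ₹2,046,000; Maeve: ₹840,000; Halim: ₹560,000; Isolde: ₹560,000; Phaedra: ₹560,000; Tobias: ₹840,000

Gideon first takes ₹30,000, leaving a balance of ₹5,376,000. Gideon then takes three-eighths of the balance (₹2,016,000), for a total of ₹2,046,000. The remaining ₹3,360,000 passes to the descendants.
The descendants' portion (₹3,360,000) is divided at the children's generation into 4 shares of ₹840,000. Maeve and Tobias each take ₹840,000. The 2 shares of the deceased (Joris and Kenji) are combined into a pool of ₹1,680,000.
That pool (₹1,680,000) is divided at the grandchildren's generation equally among Halim, Isolde, and Phaedra: ₹560,000 each.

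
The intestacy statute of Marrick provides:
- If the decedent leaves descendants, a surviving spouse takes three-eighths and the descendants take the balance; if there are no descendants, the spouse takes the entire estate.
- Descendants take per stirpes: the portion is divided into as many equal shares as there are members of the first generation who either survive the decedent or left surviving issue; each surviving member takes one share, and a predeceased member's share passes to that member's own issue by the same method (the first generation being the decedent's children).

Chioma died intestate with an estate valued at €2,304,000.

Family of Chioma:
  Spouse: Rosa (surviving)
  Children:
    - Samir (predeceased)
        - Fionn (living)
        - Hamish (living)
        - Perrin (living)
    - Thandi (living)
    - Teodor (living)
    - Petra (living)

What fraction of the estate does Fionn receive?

Rosa takes three-eighths of €2,304,000 = €864,000. The remaining €1,440,000 passes to the descendants.
The descendants' portion (€1,440,000) is divided into 4 shares of €360,000: Thandi, Teodor, and Petra each take €360,000; Samir's €360,000 share passes to Samir's issue.
Samir's share (€360,000) is divided into 3 shares of €120,000: Fionn, Hamish, and Perrin each take €120,000.

Fionn receives 5/96 of the estate.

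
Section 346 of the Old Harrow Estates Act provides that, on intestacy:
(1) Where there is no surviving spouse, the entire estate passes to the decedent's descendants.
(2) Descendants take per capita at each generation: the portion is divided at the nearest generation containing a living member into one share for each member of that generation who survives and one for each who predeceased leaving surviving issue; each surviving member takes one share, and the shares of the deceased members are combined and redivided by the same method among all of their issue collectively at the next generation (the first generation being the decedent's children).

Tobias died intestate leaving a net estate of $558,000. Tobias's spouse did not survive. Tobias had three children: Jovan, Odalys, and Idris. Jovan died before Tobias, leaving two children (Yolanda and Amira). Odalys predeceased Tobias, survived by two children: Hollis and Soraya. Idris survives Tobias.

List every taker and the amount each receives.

The entire $558,000 passes to the descendants.
That amount ($558,000) is divided at the children's generation into 3 shares of $186,000. Idris takes $186,000. The 2 shares of the deceased (Jovan and Odalys) are combined into a pool of $372,000.
That pool ($372,000) is divided at the grandchildren's generation equally among Yolanda, Amira, Hollis, and Soraya: $93,000 each.

Yolanda: $93,000; Amira: $93,000; Hollis: $93,000; Soraya: $93,000; Idris: $186,000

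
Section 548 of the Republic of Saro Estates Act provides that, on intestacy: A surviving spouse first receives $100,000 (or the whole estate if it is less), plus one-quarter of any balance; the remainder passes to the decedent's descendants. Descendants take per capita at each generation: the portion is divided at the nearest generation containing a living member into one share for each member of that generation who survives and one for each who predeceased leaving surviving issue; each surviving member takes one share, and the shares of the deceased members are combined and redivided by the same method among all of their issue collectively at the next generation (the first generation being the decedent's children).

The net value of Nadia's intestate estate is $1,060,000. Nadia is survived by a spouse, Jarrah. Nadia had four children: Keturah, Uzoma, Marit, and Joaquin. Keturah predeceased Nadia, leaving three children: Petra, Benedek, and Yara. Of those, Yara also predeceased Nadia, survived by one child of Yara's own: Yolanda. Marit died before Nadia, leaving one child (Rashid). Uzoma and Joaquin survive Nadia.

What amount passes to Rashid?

Rashid receives $90,000.

Jarrah first takes $100,000, leaving a balance of $960,000. Jarrah then takes one-quarter of the balance ($240,000), for a total of $340,000. The remaining $720,000 passes to the descendants.
The descendants' portion ($720,000) is divided at the children's generation into 4 shares of $180,000. Uzoma and Joaquin each take $180,000. The 2 shares of the deceased (Keturah and Marit) are combined into a pool of $360,000.
That pool ($360,000) is divided at the grandchildren's generation into 4 shares of $90,000. Petra, Benedek, and Rashid each take $90,000. The remaining share for the deceased Yara ($90,000) is carried to the next generation.
That pool ($90,000) passes entirely to Yolanda, the sole taker at the great-grandchildren's generation.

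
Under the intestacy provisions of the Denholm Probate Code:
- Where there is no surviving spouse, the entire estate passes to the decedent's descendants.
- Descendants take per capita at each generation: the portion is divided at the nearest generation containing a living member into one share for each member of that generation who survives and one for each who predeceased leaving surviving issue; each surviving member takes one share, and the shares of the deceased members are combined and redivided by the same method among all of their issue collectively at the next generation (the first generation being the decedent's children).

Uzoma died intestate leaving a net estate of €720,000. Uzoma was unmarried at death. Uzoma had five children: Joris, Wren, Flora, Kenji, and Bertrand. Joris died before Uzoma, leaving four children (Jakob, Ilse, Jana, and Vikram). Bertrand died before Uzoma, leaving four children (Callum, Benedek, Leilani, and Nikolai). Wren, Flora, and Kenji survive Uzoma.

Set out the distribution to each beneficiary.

Jakob: €36,000; Ilse: €36,000; Jana: €36,000; Vikram: €36,000; Wren: €144,000; Flora: €144,000; Kenji: €144,000; Callum: €36,000; Benedek: €36,000; Leilani: €36,000; Nikolai: €36,000

The entire €720,000 passes to the descendants.
That amount (€720,000) is divided at the children's generation into 5 shares of €144,000. Wren, Flora, and Kenji each take €144,000. The 2 shares of the deceased (Joris and Bertrand) are combined into a pool of €288,000.
That pool (€288,000) is divided at the grandchildren's generation equally among Jakob, Ilse, Jana, Vikram, Callum, Benedek, Leilani, and Nikolai: €36,000 each.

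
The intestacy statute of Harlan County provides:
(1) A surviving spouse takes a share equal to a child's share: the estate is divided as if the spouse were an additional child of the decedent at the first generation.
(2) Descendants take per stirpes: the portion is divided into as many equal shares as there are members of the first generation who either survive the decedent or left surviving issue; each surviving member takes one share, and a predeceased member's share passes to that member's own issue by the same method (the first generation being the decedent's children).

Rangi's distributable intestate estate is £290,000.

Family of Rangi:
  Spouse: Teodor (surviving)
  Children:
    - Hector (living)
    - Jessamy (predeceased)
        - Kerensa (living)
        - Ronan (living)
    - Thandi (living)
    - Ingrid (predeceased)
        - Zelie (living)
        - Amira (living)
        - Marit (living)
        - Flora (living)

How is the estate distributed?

The spouse counts as an additional share at the children's level, so there are 5 primary shares of £58,000. Teodor takes one such share (£58,000).
The children's combined portion (£232,000) is divided into 4 shares of £58,000: Hector and Thandi each take £58,000; Jessamy's £58,000 share passes to Jessamy's issue; Ingrid's £58,000 share passes to Ingrid's issue.
Jessamy's share (£58,000) is divided into 2 shares of £29,000: Kerensa and Ronan each take £29,000.
Ingrid's share (£58,000) is divided into 4 shares of £14,500: Zelie, Amira, Marit, and Flora each take £14,500.

Teodor: £58,000; Hector: £58,000; Kerensa: £29,000; Ronan: £29,000; Thandi: £58,000; Zelie: £14,500; Amira: £14,500; Marit: £14,500; Flora: £14,500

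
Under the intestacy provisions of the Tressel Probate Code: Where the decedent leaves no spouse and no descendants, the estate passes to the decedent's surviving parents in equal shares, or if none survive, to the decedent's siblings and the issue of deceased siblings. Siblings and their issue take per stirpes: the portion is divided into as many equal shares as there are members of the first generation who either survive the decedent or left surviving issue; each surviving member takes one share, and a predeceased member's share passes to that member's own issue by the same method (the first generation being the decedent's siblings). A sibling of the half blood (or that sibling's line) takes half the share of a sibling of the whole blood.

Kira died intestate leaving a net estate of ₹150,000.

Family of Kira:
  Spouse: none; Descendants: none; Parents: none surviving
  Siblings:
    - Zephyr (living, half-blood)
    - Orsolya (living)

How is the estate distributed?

Zephyr: ₹50,000; Orsolya: ₹100,000

The entire ₹150,000 passes to the siblings and their issue.
Counting each half-blood sibling's line as half a unit, there are 3/2 units in ₹150,000, so one unit is ₹100,000. Whole-blood lines (Orsolya) take ₹100,000 each; half-blood lines (Zephyr) take ₹50,000 each.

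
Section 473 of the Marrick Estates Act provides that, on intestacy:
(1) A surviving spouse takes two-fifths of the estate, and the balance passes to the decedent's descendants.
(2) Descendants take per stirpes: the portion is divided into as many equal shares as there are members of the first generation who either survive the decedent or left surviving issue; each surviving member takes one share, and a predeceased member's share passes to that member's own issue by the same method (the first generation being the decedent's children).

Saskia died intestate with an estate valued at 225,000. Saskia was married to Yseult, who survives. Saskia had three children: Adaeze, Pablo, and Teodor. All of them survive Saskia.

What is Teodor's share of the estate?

Yseult takes two-fifths of 225,000 = 90,000. The remaining 135,000 passes to the descendants.
The descendants' portion (135,000) is divided into 3 shares of 45,000: Adaeze, Pablo, and Teodor each take 45,000.

Teodor receives 45,000.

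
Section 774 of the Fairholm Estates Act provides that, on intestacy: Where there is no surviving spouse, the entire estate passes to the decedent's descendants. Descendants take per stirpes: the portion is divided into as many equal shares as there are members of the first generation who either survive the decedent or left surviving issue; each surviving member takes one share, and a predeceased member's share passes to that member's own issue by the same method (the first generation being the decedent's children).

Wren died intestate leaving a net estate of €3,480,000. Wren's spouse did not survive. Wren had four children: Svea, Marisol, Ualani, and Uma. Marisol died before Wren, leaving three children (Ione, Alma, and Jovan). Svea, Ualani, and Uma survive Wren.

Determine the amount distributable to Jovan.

Jovan receives €290,000.

The entire €3,480,000 passes to the descendants.
That amount (€3,480,000) is divided into 4 shares of €870,000: Svea, Ualani, and Uma each take €870,000; Marisol's €870,000 share passes to Marisol's issue.
Marisol's share (€870,000) is divided into 3 shares of €290,000: Ione, Alma, and Jovan each take €290,000.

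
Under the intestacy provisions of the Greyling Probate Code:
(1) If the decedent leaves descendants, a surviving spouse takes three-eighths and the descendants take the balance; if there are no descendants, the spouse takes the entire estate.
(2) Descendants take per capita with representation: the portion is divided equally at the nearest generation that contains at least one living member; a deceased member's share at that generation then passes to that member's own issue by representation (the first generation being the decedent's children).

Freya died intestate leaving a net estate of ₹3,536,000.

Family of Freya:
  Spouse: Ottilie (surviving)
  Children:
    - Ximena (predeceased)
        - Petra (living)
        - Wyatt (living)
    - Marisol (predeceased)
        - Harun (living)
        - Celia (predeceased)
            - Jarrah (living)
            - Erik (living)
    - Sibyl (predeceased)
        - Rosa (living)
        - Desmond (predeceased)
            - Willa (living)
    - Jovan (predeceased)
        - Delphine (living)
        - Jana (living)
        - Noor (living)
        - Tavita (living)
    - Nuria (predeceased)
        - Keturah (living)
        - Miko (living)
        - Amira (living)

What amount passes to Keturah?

Ottilie takes three-eighths of ₹3,536,000 = ₹1,326,000. The remaining ₹2,210,000 passes to the descendants.
No child survives, so the initial division is made at the grandchildren's generation.
The descendants' portion (₹2,210,000) is divided into 13 shares of ₹170,000: Petra, Wyatt, Harun, Rosa, Delphine, Jana, Noor, Tavita, Keturah, Miko, and Amira each take ₹170,000; Celia's ₹170,000 share passes to Celia's issue; Desmond's ₹170,000 share passes to Desmond's issue.
Celia's share (₹170,000) is divided into 2 shares of ₹85,000: Jarrah and Erik each take ₹85,000.
Desmond's share (₹170,000) passes entirely to Willa.

Keturah receives ₹170,000.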